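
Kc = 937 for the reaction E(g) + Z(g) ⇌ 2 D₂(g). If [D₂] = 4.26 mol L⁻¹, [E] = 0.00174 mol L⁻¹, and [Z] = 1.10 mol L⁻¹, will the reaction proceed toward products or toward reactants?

to the left

Qc = [D₂]² / ([E]·[Z]) = (4.26)² / ((0.00174)·(1.10)) = 9480
Qc = 9480 > Kc = 937, so the reverse reaction proceeds.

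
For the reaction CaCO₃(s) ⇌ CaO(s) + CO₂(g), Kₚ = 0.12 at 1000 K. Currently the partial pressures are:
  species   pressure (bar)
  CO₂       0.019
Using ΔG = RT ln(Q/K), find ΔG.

(CaCO₃, CaO are pure solids — omitted from Qₚ.)
Qₚ = P(CO₂) = 0.0190
ΔG = RT ln(Qₚ/Kₚ) = (8.314 J mol⁻¹ K⁻¹)(1000 K) × ln(0.0190/0.12)
   = (8.314 kJ/mol)(-1.843) = -15.3 kJ/mol
ΔG < 0, so the forward reaction is spontaneous (proceeds forward).

ΔG = -15.3 kJ/mol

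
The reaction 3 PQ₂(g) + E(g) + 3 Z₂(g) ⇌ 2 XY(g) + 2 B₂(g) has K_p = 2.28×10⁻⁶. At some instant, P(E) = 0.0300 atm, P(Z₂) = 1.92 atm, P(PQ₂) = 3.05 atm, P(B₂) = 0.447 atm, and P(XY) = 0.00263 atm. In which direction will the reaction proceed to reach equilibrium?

to the right

Q_p = P(XY)²·P(B₂)² / (P(PQ₂)³·P(E)·P(Z₂)³) = (0.00263)²·(0.447)² / ((3.05)³·(0.0300)·(1.92)³) = 2.29×10⁻⁷
Q_p = 2.29×10⁻⁷ < K_p = 2.28×10⁻⁶, so the forward reaction proceeds.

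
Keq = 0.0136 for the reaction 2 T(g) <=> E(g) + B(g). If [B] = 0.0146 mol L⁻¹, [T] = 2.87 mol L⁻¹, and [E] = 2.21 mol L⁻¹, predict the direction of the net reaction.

toward products

Q = [E]·[B] / [T]² = (2.21)·(0.0146) / (2.87)² = 0.00392
Q = 0.00392 < Keq = 0.0136, so the forward reaction proceeds.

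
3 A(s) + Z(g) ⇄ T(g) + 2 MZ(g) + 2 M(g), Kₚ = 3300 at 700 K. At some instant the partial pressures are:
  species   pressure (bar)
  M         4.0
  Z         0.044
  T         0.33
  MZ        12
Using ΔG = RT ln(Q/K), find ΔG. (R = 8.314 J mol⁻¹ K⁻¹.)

(A is a pure solid — omitted from Qₚ.)
Qₚ = P(T)·P(MZ)²·P(M)² / P(Z) = (0.33)·(12)²·(4.0)² / (0.044) = 17300
ΔG = RT ln(Qₚ/Kₚ) = (8.314 J mol⁻¹ K⁻¹)(700 K) × ln(17300/3300)
   = (5.820 kJ/mol)(1.657) = 9.64 kJ/mol
ΔG > 0, so the forward reaction is non-spontaneous (proceeds in reverse).

ΔG = 9.64 kJ/mol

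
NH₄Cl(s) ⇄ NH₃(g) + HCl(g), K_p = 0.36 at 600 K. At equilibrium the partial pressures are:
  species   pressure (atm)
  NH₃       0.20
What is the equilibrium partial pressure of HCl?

P(HCl) = 1.8 atm

(NH₄Cl is a pure solid — omitted from K_p.)
At equilibrium, K_p = P(NH₃)·P(HCl) = 0.36.
(0.20)·(P(HCl)) = 0.36
P(HCl) = 1.80 = 1.8 atm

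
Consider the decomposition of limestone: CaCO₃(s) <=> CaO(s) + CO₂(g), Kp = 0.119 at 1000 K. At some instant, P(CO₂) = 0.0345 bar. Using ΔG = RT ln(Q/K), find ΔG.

ΔG = -10.3 kJ/mol

(CaCO₃, CaO are pure solids — omitted from Qp.)
Qp = P(CO₂) = 0.0345
ΔG = RT ln(Qp/Kp) = (8.314 J mol⁻¹ K⁻¹)(1000 K) × ln(0.0345/0.119)
   = (8.314 kJ/mol)(-1.238) = -10.3 kJ/mol
ΔG < 0, so the forward reaction is spontaneous (proceeds forward).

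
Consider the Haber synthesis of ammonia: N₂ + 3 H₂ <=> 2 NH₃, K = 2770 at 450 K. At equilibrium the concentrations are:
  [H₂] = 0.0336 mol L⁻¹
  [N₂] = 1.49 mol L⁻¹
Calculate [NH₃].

[NH₃] = 0.396 mol L⁻¹

At equilibrium, K = [NH₃]² / ([N₂]·[H₂]³) = 2770.
([NH₃])² / ((1.49)·(0.0336)³) = 2770
[NH₃]² = 0.157 ⇒ [NH₃] = 0.396 mol L⁻¹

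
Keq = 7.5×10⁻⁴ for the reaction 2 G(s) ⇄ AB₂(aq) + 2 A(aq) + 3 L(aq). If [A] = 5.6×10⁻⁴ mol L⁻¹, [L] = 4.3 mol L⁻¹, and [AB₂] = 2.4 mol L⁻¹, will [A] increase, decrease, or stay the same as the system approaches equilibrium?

increase

(G is a pure solid — omitted from Q.)
Q = [AB₂]·[A]²·[L]³ = (2.4)·(5.6×10⁻⁴)²·(4.3)³ = 6.0×10⁻⁵
Q = 6.0×10⁻⁵ < Keq = 7.5×10⁻⁴: net forward reaction.
A is a product, so it increases.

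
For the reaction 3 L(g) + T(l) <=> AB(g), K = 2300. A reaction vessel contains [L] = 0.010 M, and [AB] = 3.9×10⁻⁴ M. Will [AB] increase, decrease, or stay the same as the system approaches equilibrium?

increase

(T is a pure liquid — omitted from Q.)
Q = [AB] / [L]³ = (3.9×10⁻⁴) / (0.010)³ = 390
Q = 390 < K = 2300: net forward reaction.
AB is a product, so it increases.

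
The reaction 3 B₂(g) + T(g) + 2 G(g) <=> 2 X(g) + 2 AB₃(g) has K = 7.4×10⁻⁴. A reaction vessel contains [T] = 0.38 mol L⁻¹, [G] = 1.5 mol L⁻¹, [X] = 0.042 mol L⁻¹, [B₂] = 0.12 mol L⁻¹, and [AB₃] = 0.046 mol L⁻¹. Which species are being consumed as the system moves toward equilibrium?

Q = [X]²·[AB₃]² / ([B₂]³·[T]·[G]²) = (0.042)²·(0.046)² / ((0.12)³·(0.38)·(1.5)²) = 0.0025
Q = 0.0025 > K = 7.4×10⁻⁴: net reverse reaction.

X, AB₃ (products)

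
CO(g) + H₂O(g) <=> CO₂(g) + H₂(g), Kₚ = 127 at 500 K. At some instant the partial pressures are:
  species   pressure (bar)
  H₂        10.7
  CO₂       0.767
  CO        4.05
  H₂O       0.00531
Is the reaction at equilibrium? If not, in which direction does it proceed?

Qₚ = P(CO₂)·P(H₂) / (P(CO)·P(H₂O)) = (0.767)·(10.7) / ((4.05)·(0.00531)) = 382
Qₚ = 382 > Kₚ = 127, so the reverse reaction proceeds.

in the reverse direction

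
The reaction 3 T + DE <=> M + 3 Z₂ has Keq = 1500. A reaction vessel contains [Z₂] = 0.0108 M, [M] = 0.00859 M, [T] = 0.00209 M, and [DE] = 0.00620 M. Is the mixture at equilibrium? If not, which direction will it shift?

Q = [M]·[Z₂]³ / ([T]³·[DE]) = (0.00859)·(0.0108)³ / ((0.00209)³·(0.00620)) = 191
Q = 191 < Keq = 1500: net forward reaction.

no; Q < K, reaction proceeds forward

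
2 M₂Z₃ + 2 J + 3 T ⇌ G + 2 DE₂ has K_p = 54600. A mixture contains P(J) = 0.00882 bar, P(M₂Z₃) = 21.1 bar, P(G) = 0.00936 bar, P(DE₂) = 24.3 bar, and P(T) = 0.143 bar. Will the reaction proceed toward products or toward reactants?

at equilibrium

Q_p = P(G)·P(DE₂)² / (P(M₂Z₃)²·P(J)²·P(T)³) = (0.00936)·(24.3)² / ((21.1)²·(0.00882)²·(0.143)³) = 54600
Q_p = 54600 = K_p, so the system is already at equilibrium.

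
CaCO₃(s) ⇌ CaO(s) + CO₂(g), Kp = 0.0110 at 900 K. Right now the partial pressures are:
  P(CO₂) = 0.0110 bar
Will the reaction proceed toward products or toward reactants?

no net change (already at equilibrium)

(CaCO₃, CaO are pure solids — omitted from Qp.)
Qp = P(CO₂) = 0.0110
Qp = 0.0110 = Kp, so the system is already at equilibrium.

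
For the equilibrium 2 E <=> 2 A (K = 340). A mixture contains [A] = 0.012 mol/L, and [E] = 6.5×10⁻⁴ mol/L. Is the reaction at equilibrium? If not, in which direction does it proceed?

Q = [A]² / [E]² = (0.012)² / (6.5×10⁻⁴)² = 340
Q = 340 = K, so the system is already at equilibrium.

neither direction; the system is at equilibrium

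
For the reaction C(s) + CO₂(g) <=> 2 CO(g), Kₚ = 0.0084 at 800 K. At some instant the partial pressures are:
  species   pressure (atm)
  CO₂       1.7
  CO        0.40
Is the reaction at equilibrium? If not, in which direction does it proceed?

(C is a pure solid — omitted from Qₚ.)
Qₚ = P(CO)² / P(CO₂) = (0.40)² / (1.7) = 0.094
Qₚ = 0.094 > Kₚ = 0.0084, so the reverse reaction proceeds.

in the reverse direction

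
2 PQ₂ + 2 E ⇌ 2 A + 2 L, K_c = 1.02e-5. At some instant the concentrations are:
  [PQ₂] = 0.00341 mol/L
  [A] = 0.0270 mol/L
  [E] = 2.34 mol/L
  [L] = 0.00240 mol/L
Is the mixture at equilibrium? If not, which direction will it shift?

no; Q > K, reaction proceeds in reverse

Q_c = [A]²·[L]² / ([PQ₂]²·[E]²) = (0.0270)²·(0.00240)² / ((0.00341)²·(2.34)²) = 6.59e-5
Q_c = 6.59e-5 > K_c = 1.02e-5: net reverse reaction.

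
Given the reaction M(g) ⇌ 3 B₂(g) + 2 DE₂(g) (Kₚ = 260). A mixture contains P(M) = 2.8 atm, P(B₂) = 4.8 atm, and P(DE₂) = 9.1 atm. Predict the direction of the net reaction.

toward reactants

Qₚ = P(B₂)³·P(DE₂)² / P(M) = (4.8)³·(9.1)² / (2.8) = 3300
Qₚ = 3300 > Kₚ = 260, so the reverse reaction proceeds.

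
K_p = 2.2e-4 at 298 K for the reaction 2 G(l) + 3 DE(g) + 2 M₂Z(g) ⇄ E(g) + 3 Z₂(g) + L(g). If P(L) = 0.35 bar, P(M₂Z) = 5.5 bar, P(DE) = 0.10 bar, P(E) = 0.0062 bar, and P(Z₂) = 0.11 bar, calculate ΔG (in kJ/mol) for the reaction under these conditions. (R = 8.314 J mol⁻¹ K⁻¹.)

ΔG = -2.07 kJ/mol

(G is a pure liquid — omitted from Q_p.)
Q_p = P(E)·P(Z₂)³·P(L) / (P(DE)³·P(M₂Z)²) = (0.0062)·(0.11)³·(0.35) / ((0.10)³·(5.5)²) = 9.55e-5
ΔG = RT ln(Q_p/K_p) = (8.314 J mol⁻¹ K⁻¹)(298 K) × ln(9.55e-5/2.2e-4)
   = (2.478 kJ/mol)(-0.8345) = -2.07 kJ/mol
ΔG < 0, so the forward reaction is spontaneous (proceeds forward).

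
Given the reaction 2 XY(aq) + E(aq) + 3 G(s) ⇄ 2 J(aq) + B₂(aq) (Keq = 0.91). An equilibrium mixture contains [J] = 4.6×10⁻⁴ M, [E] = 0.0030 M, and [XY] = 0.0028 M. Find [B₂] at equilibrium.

(G is a pure solid — omitted from Keq.)
At equilibrium, Keq = [J]²·[B₂] / ([XY]²·[E]) = 0.91.
(4.6×10⁻⁴)²·([B₂]) / ((0.0028)²·(0.0030)) = 0.91
[B₂] = 0.101 = 0.10 M

[B₂] = 0.10 M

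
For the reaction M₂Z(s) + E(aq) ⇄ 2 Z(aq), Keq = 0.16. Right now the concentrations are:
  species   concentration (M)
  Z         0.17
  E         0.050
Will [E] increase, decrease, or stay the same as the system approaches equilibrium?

increase

(M₂Z is a pure solid — omitted from Q.)
Q = [Z]² / [E] = (0.17)² / (0.050) = 0.58
Q = 0.58 > Keq = 0.16: net reverse reaction.
E is a reactant, so it increases.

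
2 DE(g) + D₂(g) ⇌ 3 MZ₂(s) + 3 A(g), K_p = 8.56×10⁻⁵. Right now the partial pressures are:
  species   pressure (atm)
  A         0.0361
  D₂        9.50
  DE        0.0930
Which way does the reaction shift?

to the left

(MZ₂ is a pure solid — omitted from Q_p.)
Q_p = P(A)³ / (P(DE)²·P(D₂)) = (0.0361)³ / ((0.0930)²·(9.50)) = 5.73×10⁻⁴
Q_p = 5.73×10⁻⁴ > K_p = 8.56×10⁻⁵, so the reverse reaction proceeds.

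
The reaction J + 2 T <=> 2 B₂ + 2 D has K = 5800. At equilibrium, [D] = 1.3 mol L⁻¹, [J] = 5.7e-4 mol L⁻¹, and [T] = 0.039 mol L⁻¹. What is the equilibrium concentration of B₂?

[B₂] = 0.055 mol L⁻¹

At equilibrium, K = [B₂]²·[D]² / ([J]·[T]²) = 5800.
([B₂])²·(1.3)² / ((5.7e-4)·(0.039)²) = 5800
[B₂]² = 0.00298 ⇒ [B₂] = 0.055 mol L⁻¹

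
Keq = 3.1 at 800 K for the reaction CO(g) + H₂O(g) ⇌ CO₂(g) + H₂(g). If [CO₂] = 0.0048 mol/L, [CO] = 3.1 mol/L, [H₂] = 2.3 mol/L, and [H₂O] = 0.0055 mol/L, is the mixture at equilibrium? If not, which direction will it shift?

no; Q < K, reaction proceeds forward

Q = [CO₂]·[H₂] / ([CO]·[H₂O]) = (0.0048)·(2.3) / ((3.1)·(0.0055)) = 0.65
Q = 0.65 < Keq = 3.1: net forward reaction.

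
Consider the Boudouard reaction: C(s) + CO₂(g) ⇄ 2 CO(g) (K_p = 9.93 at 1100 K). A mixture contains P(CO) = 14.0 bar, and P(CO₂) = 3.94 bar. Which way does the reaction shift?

in the reverse direction

(C is a pure solid — omitted from Q_p.)
Q_p = P(CO)² / P(CO₂) = (14.0)² / (3.94) = 49.7
Q_p = 49.7 > K_p = 9.93, so the reverse reaction proceeds.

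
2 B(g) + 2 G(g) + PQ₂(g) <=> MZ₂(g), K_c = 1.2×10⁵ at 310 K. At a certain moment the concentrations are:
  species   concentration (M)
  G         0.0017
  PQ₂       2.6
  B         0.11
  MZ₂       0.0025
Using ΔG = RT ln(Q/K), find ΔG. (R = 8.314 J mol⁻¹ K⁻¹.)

ΔG = -3.80 kJ/mol

Q_c = [MZ₂] / ([B]²·[G]²·[PQ₂]) = (0.0025) / ((0.11)²·(0.0017)²·(2.6)) = 27500
ΔG = RT ln(Q_c/K_c) = (8.314 J mol⁻¹ K⁻¹)(310 K) × ln(27500/1.2×10⁵)
   = (2.577 kJ/mol)(-1.473) = -3.80 kJ/mol
ΔG < 0, so the forward reaction is spontaneous (proceeds forward).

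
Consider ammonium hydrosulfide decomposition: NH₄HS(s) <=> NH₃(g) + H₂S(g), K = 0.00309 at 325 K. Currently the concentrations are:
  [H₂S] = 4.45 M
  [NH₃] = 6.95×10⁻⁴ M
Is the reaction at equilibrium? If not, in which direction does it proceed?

(NH₄HS is a pure solid — omitted from Q.)
Q = [NH₃]·[H₂S] = (6.95×10⁻⁴)·(4.45) = 0.00309
Q = 0.00309 = K, so the system is already at equilibrium.

at equilibrium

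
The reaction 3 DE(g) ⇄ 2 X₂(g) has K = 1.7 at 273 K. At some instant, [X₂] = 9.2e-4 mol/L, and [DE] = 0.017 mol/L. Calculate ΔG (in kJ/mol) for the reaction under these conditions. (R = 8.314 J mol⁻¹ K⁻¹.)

ΔG = -5.20 kJ/mol

Q = [X₂]² / [DE]³ = (9.2e-4)² / (0.017)³ = 0.172
ΔG = RT ln(Q/K) = (8.314 J mol⁻¹ K⁻¹)(273 K) × ln(0.172/1.7)
   = (2.270 kJ/mol)(-2.291) = -5.20 kJ/mol
ΔG < 0, so the forward reaction is spontaneous (proceeds forward).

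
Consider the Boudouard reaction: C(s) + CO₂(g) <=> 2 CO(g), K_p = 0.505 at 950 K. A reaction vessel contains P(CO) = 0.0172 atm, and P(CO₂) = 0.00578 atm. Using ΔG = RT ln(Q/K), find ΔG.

ΔG = -18.1 kJ/mol

(C is a pure solid — omitted from Q_p.)
Q_p = P(CO)² / P(CO₂) = (0.0172)² / (0.00578) = 0.0512
ΔG = RT ln(Q_p/K_p) = (8.314 J mol⁻¹ K⁻¹)(950 K) × ln(0.0512/0.505)
   = (7.898 kJ/mol)(-2.289) = -18.1 kJ/mol
ΔG < 0, so the forward reaction is spontaneous (proceeds forward).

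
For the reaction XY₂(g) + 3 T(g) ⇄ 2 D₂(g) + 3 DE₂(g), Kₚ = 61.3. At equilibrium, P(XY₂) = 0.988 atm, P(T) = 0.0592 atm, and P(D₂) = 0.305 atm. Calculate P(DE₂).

P(DE₂) = 0.513 atm

At equilibrium, Kₚ = P(D₂)²·P(DE₂)³ / (P(XY₂)·P(T)³) = 61.3.
(0.305)²·(P(DE₂))³ / ((0.988)·(0.0592)³) = 61.3
P(DE₂)³ = 0.135 ⇒ P(DE₂) = 0.513 atm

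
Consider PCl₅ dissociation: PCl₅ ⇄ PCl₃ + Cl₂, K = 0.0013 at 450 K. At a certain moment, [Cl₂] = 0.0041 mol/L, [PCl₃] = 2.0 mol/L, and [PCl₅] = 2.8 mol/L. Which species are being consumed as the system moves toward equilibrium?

PCl₃, Cl₂ (products)

Q = [PCl₃]·[Cl₂] / [PCl₅] = (2.0)·(0.0041) / (2.8) = 0.0029
Q = 0.0029 > K = 0.0013: net reverse reaction.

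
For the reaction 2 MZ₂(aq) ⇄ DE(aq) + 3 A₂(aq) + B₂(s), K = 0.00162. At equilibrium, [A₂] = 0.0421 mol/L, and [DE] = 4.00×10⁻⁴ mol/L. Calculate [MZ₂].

[MZ₂] = 0.00429 mol/L

(B₂ is a pure solid — omitted from K.)
At equilibrium, K = [DE]·[A₂]³ / [MZ₂]² = 0.00162.
(4.00×10⁻⁴)·(0.0421)³ / ([MZ₂])² = 0.00162
[MZ₂]² = 1.84×10⁻⁵ ⇒ [MZ₂] = 0.00429 mol/L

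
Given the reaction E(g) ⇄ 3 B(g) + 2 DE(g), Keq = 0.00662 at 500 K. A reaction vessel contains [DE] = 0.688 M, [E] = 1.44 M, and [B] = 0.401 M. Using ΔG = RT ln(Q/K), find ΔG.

Q = [B]³·[DE]² / [E] = (0.401)³·(0.688)² / (1.44) = 0.0212
ΔG = RT ln(Q/Keq) = (8.314 J mol⁻¹ K⁻¹)(500 K) × ln(0.0212/0.00662)
   = (4.157 kJ/mol)(1.164) = 4.84 kJ/mol
ΔG > 0, so the forward reaction is non-spontaneous (proceeds in reverse).

ΔG = 4.84 kJ/mol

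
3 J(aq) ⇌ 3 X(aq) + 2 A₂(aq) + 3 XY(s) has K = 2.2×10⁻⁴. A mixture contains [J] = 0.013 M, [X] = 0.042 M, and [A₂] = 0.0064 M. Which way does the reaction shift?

(XY is a pure solid — omitted from Q.)
Q = [X]³·[A₂]² / [J]³ = (0.042)³·(0.0064)² / (0.013)³ = 0.0014
Q = 0.0014 > K = 2.2×10⁻⁴, so the reverse reaction proceeds.

to the left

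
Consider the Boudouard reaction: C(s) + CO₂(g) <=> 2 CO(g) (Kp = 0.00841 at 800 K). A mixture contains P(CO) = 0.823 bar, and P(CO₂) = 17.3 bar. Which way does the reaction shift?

(C is a pure solid — omitted from Qp.)
Qp = P(CO)² / P(CO₂) = (0.823)² / (17.3) = 0.0392
Qp = 0.0392 > Kp = 0.00841, so the reverse reaction proceeds.

reverse (toward reactants)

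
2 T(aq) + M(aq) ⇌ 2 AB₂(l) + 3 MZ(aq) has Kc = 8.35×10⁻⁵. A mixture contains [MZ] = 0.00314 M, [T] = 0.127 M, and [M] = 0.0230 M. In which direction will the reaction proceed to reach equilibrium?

(AB₂ is a pure liquid — omitted from Qc.)
Qc = [MZ]³ / ([T]²·[M]) = (0.00314)³ / ((0.127)²·(0.0230)) = 8.35×10⁻⁵
Qc = 8.35×10⁻⁵ = Kc, so the system is already at equilibrium.

neither direction; the system is at equilibrium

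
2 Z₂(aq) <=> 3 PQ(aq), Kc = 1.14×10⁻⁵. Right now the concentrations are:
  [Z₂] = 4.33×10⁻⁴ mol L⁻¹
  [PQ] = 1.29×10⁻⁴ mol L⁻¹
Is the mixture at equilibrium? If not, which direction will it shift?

Qc = [PQ]³ / [Z₂]² = (1.29×10⁻⁴)³ / (4.33×10⁻⁴)² = 1.14×10⁻⁵
Qc = 1.14×10⁻⁵ = Kc; the system is at equilibrium.

yes, at equilibrium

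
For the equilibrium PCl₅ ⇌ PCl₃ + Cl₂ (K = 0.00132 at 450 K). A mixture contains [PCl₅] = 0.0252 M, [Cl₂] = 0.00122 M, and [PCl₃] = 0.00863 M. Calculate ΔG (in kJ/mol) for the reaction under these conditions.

ΔG = -4.30 kJ/mol

Q = [PCl₃]·[Cl₂] / [PCl₅] = (0.00863)·(0.00122) / (0.0252) = 4.18×10⁻⁴
ΔG = RT ln(Q/K) = (8.314 J mol⁻¹ K⁻¹)(450 K) × ln(4.18×10⁻⁴/0.00132)
   = (3.741 kJ/mol)(-1.150) = -4.30 kJ/mol
ΔG < 0, so the forward reaction is spontaneous (proceeds forward).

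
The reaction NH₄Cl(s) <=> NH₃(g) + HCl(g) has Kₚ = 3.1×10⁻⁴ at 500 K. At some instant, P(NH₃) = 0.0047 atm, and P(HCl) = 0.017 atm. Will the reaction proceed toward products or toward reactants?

in the forward direction

(NH₄Cl is a pure solid — omitted from Qₚ.)
Qₚ = P(NH₃)·P(HCl) = (0.0047)·(0.017) = 8.0×10⁻⁵
Qₚ = 8.0×10⁻⁵ < Kₚ = 3.1×10⁻⁴, so the forward reaction proceeds.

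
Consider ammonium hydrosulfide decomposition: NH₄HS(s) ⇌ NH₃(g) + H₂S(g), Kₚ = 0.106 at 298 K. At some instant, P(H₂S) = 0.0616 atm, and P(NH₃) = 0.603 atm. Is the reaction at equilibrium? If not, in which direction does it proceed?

(NH₄HS is a pure solid — omitted from Qₚ.)
Qₚ = P(NH₃)·P(H₂S) = (0.603)·(0.0616) = 0.0371
Qₚ = 0.0371 < Kₚ = 0.106, so the forward reaction proceeds.

in the forward direction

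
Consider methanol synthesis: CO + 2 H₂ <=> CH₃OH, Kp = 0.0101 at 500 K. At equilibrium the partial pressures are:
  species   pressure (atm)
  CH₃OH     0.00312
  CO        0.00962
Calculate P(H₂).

P(H₂) = 5.67 atm

At equilibrium, Kp = P(CH₃OH) / (P(CO)·P(H₂)²) = 0.0101.
(0.00312) / ((0.00962)·(P(H₂))²) = 0.0101
P(H₂)² = 32.1 ⇒ P(H₂) = 5.67 atm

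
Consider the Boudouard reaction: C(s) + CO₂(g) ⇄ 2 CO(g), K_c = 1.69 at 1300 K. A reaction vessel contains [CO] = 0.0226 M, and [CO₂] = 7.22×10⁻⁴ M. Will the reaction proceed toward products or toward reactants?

(C is a pure solid — omitted from Q_c.)
Q_c = [CO]² / [CO₂] = (0.0226)² / (7.22×10⁻⁴) = 0.707
Q_c = 0.707 < K_c = 1.69, so the forward reaction proceeds.

in the forward direction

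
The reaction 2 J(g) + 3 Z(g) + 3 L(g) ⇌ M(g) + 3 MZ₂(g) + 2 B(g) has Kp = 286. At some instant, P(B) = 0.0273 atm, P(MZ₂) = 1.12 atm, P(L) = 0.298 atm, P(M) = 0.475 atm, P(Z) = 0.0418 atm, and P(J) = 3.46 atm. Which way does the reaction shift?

Qp = P(M)·P(MZ₂)³·P(B)² / (P(J)²·P(Z)³·P(L)³) = (0.475)·(1.12)³·(0.0273)² / ((3.46)²·(0.0418)³·(0.298)³) = 21.5
Qp = 21.5 < Kp = 286, so the forward reaction proceeds.

forward (toward products)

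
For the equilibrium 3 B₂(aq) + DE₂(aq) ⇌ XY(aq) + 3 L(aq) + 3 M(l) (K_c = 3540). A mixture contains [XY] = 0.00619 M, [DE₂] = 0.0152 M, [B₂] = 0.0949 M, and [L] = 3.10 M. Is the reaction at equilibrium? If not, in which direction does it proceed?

in the reverse direction

(M is a pure liquid — omitted from Q_c.)
Q_c = [XY]·[L]³ / ([B₂]³·[DE₂]) = (0.00619)·(3.10)³ / ((0.0949)³·(0.0152)) = 14200
Q_c = 14200 > K_c = 3540, so the reverse reaction proceeds.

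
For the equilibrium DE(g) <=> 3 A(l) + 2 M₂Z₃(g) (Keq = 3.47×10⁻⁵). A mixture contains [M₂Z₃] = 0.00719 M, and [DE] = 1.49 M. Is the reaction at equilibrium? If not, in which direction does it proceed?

(A is a pure liquid — omitted from Q.)
Q = [M₂Z₃]² / [DE] = (0.00719)² / (1.49) = 3.47×10⁻⁵
Q = 3.47×10⁻⁵ = Keq, so the system is already at equilibrium.

neither direction; the system is at equilibrium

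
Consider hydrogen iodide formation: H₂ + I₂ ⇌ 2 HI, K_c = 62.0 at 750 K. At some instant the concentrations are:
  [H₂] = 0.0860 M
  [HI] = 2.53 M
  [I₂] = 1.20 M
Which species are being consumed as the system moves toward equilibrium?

Q_c = [HI]² / ([H₂]·[I₂]) = (2.53)² / ((0.0860)·(1.20)) = 62.0
Q_c = 62.0 = K_c; the system is at equilibrium.

none (at equilibrium)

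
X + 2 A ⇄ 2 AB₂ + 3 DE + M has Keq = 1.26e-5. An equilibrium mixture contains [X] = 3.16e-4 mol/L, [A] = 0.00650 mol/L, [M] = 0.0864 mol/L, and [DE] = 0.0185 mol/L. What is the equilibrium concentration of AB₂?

At equilibrium, Keq = [AB₂]²·[DE]³·[M] / ([X]·[A]²) = 1.26e-5.
([AB₂])²·(0.0185)³·(0.0864) / ((3.16e-4)·(0.00650)²) = 1.26e-5
[AB₂]² = 3.08e-7 ⇒ [AB₂] = 5.55e-4 mol/L

[AB₂] = 5.55e-4 mol/L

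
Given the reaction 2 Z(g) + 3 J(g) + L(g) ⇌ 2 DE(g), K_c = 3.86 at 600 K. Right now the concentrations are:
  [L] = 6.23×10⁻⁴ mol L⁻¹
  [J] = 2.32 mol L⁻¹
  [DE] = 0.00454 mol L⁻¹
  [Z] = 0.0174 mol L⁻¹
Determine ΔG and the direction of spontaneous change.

Q_c = [DE]² / ([Z]²·[J]³·[L]) = (0.00454)² / ((0.0174)²·(2.32)³·(6.23×10⁻⁴)) = 8.75
ΔG = RT ln(Q_c/K_c) = (8.314 J mol⁻¹ K⁻¹)(600 K) × ln(8.75/3.86)
   = (4.988 kJ/mol)(0.8184) = 4.08 kJ/mol
ΔG > 0, so the forward reaction is non-spontaneous (proceeds in reverse).

ΔG = 4.08 kJ/mol; the forward reaction is non-spontaneous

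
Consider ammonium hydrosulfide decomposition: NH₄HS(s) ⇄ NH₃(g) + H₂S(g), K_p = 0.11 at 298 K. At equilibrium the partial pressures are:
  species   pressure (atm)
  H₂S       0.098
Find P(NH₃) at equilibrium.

(NH₄HS is a pure solid — omitted from K_p.)
At equilibrium, K_p = P(NH₃)·P(H₂S) = 0.11.
(P(NH₃))·(0.098) = 0.11
P(NH₃) = 1.12 = 1.1 atm

P(NH₃) = 1.1 atm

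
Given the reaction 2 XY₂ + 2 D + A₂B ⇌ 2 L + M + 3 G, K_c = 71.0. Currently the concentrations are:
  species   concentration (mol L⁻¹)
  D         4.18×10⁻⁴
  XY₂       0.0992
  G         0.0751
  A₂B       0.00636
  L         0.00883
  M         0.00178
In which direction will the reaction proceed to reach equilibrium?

to the right

Q_c = [L]²·[M]·[G]³ / ([XY₂]²·[D]²·[A₂B]) = (0.00883)²·(0.00178)·(0.0751)³ / ((0.0992)²·(4.18×10⁻⁴)²·(0.00636)) = 5.38
Q_c = 5.38 < K_c = 71.0, so the forward reaction proceeds.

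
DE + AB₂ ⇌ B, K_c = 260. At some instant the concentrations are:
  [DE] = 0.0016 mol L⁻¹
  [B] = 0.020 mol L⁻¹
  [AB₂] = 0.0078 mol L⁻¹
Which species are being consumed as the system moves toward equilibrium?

B (products)

Q_c = [B] / ([DE]·[AB₂]) = (0.020) / ((0.0016)·(0.0078)) = 1600
Q_c = 1600 > K_c = 260: net reverse reaction.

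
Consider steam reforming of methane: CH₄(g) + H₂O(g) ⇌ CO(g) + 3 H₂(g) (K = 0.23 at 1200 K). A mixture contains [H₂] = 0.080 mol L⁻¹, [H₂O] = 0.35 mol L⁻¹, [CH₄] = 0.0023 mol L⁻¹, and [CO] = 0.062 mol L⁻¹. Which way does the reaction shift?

Q = [CO]·[H₂]³ / ([CH₄]·[H₂O]) = (0.062)·(0.080)³ / ((0.0023)·(0.35)) = 0.039
Q = 0.039 < K = 0.23, so the forward reaction proceeds.

toward products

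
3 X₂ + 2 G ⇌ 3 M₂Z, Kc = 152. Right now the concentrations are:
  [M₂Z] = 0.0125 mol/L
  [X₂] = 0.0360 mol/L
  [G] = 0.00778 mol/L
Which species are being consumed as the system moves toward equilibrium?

Qc = [M₂Z]³ / ([X₂]³·[G]²) = (0.0125)³ / ((0.0360)³·(0.00778)²) = 692
Qc = 692 > Kc = 152: net reverse reaction.

M₂Z (products)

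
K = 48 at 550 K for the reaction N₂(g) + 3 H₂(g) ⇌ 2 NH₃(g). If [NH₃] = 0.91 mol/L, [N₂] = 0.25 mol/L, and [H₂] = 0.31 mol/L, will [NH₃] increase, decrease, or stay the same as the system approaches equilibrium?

Q = [NH₃]² / ([N₂]·[H₂]³) = (0.91)² / ((0.25)·(0.31)³) = 110
Q = 110 > K = 48: net reverse reaction.
NH₃ is a product, so it decreases.

decrease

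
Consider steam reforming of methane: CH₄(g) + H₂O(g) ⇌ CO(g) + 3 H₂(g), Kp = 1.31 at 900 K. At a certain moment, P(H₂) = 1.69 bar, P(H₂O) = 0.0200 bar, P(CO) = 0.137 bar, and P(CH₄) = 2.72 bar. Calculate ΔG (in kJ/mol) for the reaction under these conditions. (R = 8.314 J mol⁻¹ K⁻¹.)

Qp = P(CO)·P(H₂)³ / (P(CH₄)·P(H₂O)) = (0.137)·(1.69)³ / ((2.72)·(0.0200)) = 12.2
ΔG = RT ln(Qp/Kp) = (8.314 J mol⁻¹ K⁻¹)(900 K) × ln(12.2/1.31)
   = (7.483 kJ/mol)(2.231) = 16.7 kJ/mol
ΔG > 0, so the forward reaction is non-spontaneous (proceeds in reverse).

ΔG = 16.7 kJ/mol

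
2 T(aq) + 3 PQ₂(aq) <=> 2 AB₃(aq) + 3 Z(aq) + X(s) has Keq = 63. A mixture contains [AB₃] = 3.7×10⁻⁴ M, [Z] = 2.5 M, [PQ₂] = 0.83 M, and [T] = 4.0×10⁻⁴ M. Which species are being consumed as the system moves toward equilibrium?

(X is a pure solid — omitted from Q.)
Q = [AB₃]²·[Z]³ / ([T]²·[PQ₂]³) = (3.7×10⁻⁴)²·(2.5)³ / ((4.0×10⁻⁴)²·(0.83)³) = 23
Q = 23 < Keq = 63: net forward reaction.

T, PQ₂ (reactants)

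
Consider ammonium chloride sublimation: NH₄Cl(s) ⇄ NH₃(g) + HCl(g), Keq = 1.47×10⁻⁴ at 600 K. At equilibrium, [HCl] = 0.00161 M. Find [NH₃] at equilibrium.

[NH₃] = 0.0913 M

(NH₄Cl is a pure solid — omitted from Keq.)
At equilibrium, Keq = [NH₃]·[HCl] = 1.47×10⁻⁴.
([NH₃])·(0.00161) = 1.47×10⁻⁴
[NH₃] = 0.0913 M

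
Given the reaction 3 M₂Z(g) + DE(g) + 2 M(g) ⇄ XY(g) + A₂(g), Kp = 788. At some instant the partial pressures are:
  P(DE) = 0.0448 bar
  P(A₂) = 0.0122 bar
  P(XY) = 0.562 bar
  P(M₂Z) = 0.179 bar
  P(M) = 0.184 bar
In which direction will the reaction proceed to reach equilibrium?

Qp = P(XY)·P(A₂) / (P(M₂Z)³·P(DE)·P(M)²) = (0.562)·(0.0122) / ((0.179)³·(0.0448)·(0.184)²) = 788
Qp = 788 = Kp, so the system is already at equilibrium.

no net change (already at equilibrium)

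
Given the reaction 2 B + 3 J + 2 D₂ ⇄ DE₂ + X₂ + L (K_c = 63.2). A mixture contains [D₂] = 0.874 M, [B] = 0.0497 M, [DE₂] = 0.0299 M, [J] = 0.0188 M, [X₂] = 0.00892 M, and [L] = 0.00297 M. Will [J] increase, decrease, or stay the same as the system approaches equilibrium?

stay the same

Q_c = [DE₂]·[X₂]·[L] / ([B]²·[J]³·[D₂]²) = (0.0299)·(0.00892)·(0.00297) / ((0.0497)²·(0.0188)³·(0.874)²) = 63.2
Q_c = 63.2 = K_c; the system is at equilibrium.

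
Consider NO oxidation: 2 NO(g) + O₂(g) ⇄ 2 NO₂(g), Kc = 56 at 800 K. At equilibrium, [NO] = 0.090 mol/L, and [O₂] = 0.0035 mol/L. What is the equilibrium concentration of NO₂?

At equilibrium, Kc = [NO₂]² / ([NO]²·[O₂]) = 56.
([NO₂])² / ((0.090)²·(0.0035)) = 56
[NO₂]² = 0.00159 ⇒ [NO₂] = 0.040 mol/L

[NO₂] = 0.040 mol/L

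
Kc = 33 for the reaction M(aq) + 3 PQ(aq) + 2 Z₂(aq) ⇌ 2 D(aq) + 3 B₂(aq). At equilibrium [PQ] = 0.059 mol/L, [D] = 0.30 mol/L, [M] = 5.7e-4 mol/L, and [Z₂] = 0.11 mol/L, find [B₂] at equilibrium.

At equilibrium, Kc = [D]²·[B₂]³ / ([M]·[PQ]³·[Z₂]²) = 33.
(0.30)²·([B₂])³ / ((5.7e-4)·(0.059)³·(0.11)²) = 33
[B₂]³ = 5.19e-7 ⇒ [B₂] = 0.0080 mol/L

[B₂] = 0.0080 mol/L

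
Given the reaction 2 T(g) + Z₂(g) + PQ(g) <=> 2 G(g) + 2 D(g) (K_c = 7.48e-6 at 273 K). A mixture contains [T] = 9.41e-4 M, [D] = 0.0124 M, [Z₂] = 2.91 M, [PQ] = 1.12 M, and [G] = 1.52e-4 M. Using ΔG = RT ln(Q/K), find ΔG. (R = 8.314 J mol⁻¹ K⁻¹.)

Q_c = [G]²·[D]² / ([T]²·[Z₂]·[PQ]) = (1.52e-4)²·(0.0124)² / ((9.41e-4)²·(2.91)·(1.12)) = 1.23e-6
ΔG = RT ln(Q_c/K_c) = (8.314 J mol⁻¹ K⁻¹)(273 K) × ln(1.23e-6/7.48e-6)
   = (2.270 kJ/mol)(-1.805) = -4.10 kJ/mol
ΔG < 0, so the forward reaction is spontaneous (proceeds forward).

ΔG = -4.10 kJ/mol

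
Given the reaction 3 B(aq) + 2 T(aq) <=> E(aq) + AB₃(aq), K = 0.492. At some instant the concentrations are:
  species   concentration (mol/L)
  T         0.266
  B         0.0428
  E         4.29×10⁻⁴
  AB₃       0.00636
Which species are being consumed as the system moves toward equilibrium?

none (at equilibrium)

Q = [E]·[AB₃] / ([B]³·[T]²) = (4.29×10⁻⁴)·(0.00636) / ((0.0428)³·(0.266)²) = 0.492
Q = 0.492 = K; the system is at equilibrium.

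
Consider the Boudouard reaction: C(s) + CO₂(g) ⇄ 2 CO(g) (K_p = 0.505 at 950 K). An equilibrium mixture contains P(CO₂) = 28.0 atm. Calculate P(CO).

P(CO) = 3.76 atm

(C is a pure solid — omitted from K_p.)
At equilibrium, K_p = P(CO)² / P(CO₂) = 0.505.
(P(CO))² / (28.0) = 0.505
P(CO)² = 14.1 ⇒ P(CO) = 3.76 atm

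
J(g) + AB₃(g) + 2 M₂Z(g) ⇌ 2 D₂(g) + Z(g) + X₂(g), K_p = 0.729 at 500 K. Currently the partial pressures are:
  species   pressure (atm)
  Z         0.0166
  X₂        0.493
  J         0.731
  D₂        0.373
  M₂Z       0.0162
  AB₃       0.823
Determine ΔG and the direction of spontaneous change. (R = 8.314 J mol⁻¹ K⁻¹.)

ΔG = 9.53 kJ/mol; the forward reaction is non-spontaneous

Q_p = P(D₂)²·P(Z)·P(X₂) / (P(J)·P(AB₃)·P(M₂Z)²) = (0.373)²·(0.0166)·(0.493) / ((0.731)·(0.823)·(0.0162)²) = 7.21
ΔG = RT ln(Q_p/K_p) = (8.314 J mol⁻¹ K⁻¹)(500 K) × ln(7.21/0.729)
   = (4.157 kJ/mol)(2.292) = 9.53 kJ/mol
ΔG > 0, so the forward reaction is non-spontaneous (proceeds in reverse).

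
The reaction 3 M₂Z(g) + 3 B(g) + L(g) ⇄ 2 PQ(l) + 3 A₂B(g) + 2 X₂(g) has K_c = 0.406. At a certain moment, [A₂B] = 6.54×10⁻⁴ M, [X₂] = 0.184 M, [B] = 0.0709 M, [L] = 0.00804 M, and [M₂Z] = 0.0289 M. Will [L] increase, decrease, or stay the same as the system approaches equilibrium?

decrease

(PQ is a pure liquid — omitted from Q_c.)
Q_c = [A₂B]³·[X₂]² / ([M₂Z]³·[B]³·[L]) = (6.54×10⁻⁴)³·(0.184)² / ((0.0289)³·(0.0709)³·(0.00804)) = 0.137
Q_c = 0.137 < K_c = 0.406: net forward reaction.
L is a reactant, so it decreases.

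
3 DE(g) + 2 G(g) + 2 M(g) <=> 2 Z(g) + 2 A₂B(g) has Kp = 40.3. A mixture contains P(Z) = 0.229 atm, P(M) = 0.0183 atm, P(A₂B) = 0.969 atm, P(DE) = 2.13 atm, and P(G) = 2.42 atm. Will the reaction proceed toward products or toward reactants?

Qp = P(Z)²·P(A₂B)² / (P(DE)³·P(G)²·P(M)²) = (0.229)²·(0.969)² / ((2.13)³·(2.42)²·(0.0183)²) = 2.60
Qp = 2.60 < Kp = 40.3, so the forward reaction proceeds.

forward (toward products)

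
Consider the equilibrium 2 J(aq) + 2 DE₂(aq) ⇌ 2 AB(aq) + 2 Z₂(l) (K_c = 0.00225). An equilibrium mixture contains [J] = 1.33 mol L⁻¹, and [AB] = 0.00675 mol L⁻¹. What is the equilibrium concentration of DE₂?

(Z₂ is a pure liquid — omitted from K_c.)
At equilibrium, K_c = [AB]² / ([J]²·[DE₂]²) = 0.00225.
(0.00675)² / ((1.33)²·([DE₂])²) = 0.00225
[DE₂]² = 0.0114 ⇒ [DE₂] = 0.107 mol L⁻¹

[DE₂] = 0.107 mol L⁻¹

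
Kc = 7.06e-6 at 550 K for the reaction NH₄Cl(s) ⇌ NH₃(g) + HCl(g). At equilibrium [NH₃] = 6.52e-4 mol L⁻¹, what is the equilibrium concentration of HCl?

[HCl] = 0.0108 mol L⁻¹

(NH₄Cl is a pure solid — omitted from Kc.)
At equilibrium, Kc = [NH₃]·[HCl] = 7.06e-6.
(6.52e-4)·([HCl]) = 7.06e-6
[HCl] = 0.0108 mol L⁻¹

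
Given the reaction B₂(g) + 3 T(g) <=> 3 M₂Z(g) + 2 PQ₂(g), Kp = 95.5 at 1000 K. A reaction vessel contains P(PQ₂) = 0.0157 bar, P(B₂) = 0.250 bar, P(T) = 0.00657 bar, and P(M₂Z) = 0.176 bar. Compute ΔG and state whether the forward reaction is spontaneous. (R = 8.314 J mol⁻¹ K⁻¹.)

ΔG = -13.4 kJ/mol; the forward reaction is spontaneous

Qp = P(M₂Z)³·P(PQ₂)² / (P(B₂)·P(T)³) = (0.176)³·(0.0157)² / ((0.250)·(0.00657)³) = 19.0
ΔG = RT ln(Qp/Kp) = (8.314 J mol⁻¹ K⁻¹)(1000 K) × ln(19.0/95.5)
   = (8.314 kJ/mol)(-1.615) = -13.4 kJ/mol
ΔG < 0, so the forward reaction is spontaneous (proceeds forward).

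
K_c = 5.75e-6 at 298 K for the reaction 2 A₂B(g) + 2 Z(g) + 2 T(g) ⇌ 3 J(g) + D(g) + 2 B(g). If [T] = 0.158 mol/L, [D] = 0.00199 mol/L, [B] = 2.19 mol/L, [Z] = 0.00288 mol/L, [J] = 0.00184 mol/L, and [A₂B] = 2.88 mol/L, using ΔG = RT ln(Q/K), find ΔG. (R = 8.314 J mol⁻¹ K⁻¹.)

ΔG = 4.45 kJ/mol

Q_c = [J]³·[D]·[B]² / ([A₂B]²·[Z]²·[T]²) = (0.00184)³·(0.00199)·(2.19)² / ((2.88)²·(0.00288)²·(0.158)²) = 3.46e-5
ΔG = RT ln(Q_c/K_c) = (8.314 J mol⁻¹ K⁻¹)(298 K) × ln(3.46e-5/5.75e-6)
   = (2.478 kJ/mol)(1.795) = 4.45 kJ/mol
ΔG > 0, so the forward reaction is non-spontaneous (proceeds in reverse).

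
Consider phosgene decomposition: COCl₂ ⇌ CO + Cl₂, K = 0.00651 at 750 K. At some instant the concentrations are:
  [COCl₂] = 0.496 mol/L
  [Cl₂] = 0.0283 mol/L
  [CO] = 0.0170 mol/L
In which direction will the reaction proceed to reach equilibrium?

Q = [CO]·[Cl₂] / [COCl₂] = (0.0170)·(0.0283) / (0.496) = 9.70×10⁻⁴
Q = 9.70×10⁻⁴ < K = 0.00651, so the forward reaction proceeds.

toward products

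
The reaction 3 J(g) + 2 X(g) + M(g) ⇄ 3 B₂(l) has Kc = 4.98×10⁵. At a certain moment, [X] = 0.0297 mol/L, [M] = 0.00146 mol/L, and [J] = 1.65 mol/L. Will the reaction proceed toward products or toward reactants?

(B₂ is a pure liquid — omitted from Qc.)
Qc = 1 / ([J]³·[X]²·[M]) = 1 / ((1.65)³·(0.0297)²·(0.00146)) = 1.73×10⁵
Qc = 1.73×10⁵ < Kc = 4.98×10⁵, so the forward reaction proceeds.

to the right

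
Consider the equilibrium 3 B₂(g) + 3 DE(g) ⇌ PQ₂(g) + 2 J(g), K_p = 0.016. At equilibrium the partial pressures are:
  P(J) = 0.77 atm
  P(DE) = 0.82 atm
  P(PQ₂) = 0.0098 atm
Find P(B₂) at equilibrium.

At equilibrium, K_p = P(PQ₂)·P(J)² / (P(B₂)³·P(DE)³) = 0.016.
(0.0098)·(0.77)² / ((P(B₂))³·(0.82)³) = 0.016
P(B₂)³ = 0.659 ⇒ P(B₂) = 0.87 atm

P(B₂) = 0.87 atm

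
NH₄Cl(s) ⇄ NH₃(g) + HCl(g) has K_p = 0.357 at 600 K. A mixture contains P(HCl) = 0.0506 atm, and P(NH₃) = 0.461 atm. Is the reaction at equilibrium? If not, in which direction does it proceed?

forward (toward products)

(NH₄Cl is a pure solid — omitted from Q_p.)
Q_p = P(NH₃)·P(HCl) = (0.461)·(0.0506) = 0.0233
Q_p = 0.0233 < K_p = 0.357, so the forward reaction proceeds.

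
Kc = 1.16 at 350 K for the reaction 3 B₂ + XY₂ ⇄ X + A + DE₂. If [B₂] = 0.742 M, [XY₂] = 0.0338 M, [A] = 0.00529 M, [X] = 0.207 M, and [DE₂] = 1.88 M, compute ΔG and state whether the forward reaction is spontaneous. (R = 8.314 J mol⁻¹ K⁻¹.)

Qc = [X]·[A]·[DE₂] / ([B₂]³·[XY₂]) = (0.207)·(0.00529)·(1.88) / ((0.742)³·(0.0338)) = 0.149
ΔG = RT ln(Qc/Kc) = (8.314 J mol⁻¹ K⁻¹)(350 K) × ln(0.149/1.16)
   = (2.910 kJ/mol)(-2.052) = -5.97 kJ/mol
ΔG < 0, so the forward reaction is spontaneous (proceeds forward).

ΔG = -5.97 kJ/mol; the forward reaction is spontaneous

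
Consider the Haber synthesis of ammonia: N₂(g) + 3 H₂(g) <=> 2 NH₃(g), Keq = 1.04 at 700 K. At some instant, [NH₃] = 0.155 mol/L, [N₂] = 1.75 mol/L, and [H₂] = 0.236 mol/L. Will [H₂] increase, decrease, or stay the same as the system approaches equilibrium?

stay the same

Q = [NH₃]² / ([N₂]·[H₂]³) = (0.155)² / ((1.75)·(0.236)³) = 1.04
Q = 1.04 = Keq; the system is at equilibrium.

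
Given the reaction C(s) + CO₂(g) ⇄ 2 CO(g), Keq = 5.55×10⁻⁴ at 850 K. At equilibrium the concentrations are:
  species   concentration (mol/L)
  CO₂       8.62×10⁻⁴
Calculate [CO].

(C is a pure solid — omitted from Keq.)
At equilibrium, Keq = [CO]² / [CO₂] = 5.55×10⁻⁴.
([CO])² / (8.62×10⁻⁴) = 5.55×10⁻⁴
[CO]² = 4.78×10⁻⁷ ⇒ [CO] = 6.92×10⁻⁴ mol/L

[CO] = 6.92×10⁻⁴ mol/L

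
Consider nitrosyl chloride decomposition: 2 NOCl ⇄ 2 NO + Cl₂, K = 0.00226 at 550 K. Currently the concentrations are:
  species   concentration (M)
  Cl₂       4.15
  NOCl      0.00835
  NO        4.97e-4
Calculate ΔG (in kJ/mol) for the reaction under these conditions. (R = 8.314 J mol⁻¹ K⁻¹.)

Q = [NO]²·[Cl₂] / [NOCl]² = (4.97e-4)²·(4.15) / (0.00835)² = 0.0147
ΔG = RT ln(Q/K) = (8.314 J mol⁻¹ K⁻¹)(550 K) × ln(0.0147/0.00226)
   = (4.573 kJ/mol)(1.872) = 8.56 kJ/mol
ΔG > 0, so the forward reaction is non-spontaneous (proceeds in reverse).

ΔG = 8.56 kJ/mol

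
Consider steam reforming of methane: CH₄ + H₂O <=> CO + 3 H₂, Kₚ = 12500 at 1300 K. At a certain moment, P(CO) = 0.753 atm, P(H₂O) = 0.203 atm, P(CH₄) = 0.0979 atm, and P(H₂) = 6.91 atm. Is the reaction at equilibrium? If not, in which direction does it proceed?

Qₚ = P(CO)·P(H₂)³ / (P(CH₄)·P(H₂O)) = (0.753)·(6.91)³ / ((0.0979)·(0.203)) = 12500
Qₚ = 12500 = Kₚ, so the system is already at equilibrium.

at equilibrium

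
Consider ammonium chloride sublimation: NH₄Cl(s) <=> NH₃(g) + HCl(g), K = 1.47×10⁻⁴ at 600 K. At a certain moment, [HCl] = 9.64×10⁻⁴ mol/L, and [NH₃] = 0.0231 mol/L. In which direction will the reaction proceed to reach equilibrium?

(NH₄Cl is a pure solid — omitted from Q.)
Q = [NH₃]·[HCl] = (0.0231)·(9.64×10⁻⁴) = 2.23×10⁻⁵
Q = 2.23×10⁻⁵ < K = 1.47×10⁻⁴, so the forward reaction proceeds.

to the right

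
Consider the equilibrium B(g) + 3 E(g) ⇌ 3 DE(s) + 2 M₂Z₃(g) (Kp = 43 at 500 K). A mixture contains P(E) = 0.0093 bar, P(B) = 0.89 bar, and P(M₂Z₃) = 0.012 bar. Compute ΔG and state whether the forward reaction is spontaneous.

ΔG = 6.41 kJ/mol; the forward reaction is non-spontaneous

(DE is a pure solid — omitted from Qp.)
Qp = P(M₂Z₃)² / (P(B)·P(E)³) = (0.012)² / ((0.89)·(0.0093)³) = 201
ΔG = RT ln(Qp/Kp) = (8.314 J mol⁻¹ K⁻¹)(500 K) × ln(201/43)
   = (4.157 kJ/mol)(1.542) = 6.41 kJ/mol
ΔG > 0, so the forward reaction is non-spontaneous (proceeds in reverse).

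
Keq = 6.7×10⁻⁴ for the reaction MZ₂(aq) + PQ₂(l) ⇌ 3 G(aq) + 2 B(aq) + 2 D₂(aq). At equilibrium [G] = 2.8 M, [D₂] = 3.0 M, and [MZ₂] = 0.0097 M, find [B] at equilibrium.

(PQ₂ is a pure liquid — omitted from Keq.)
At equilibrium, Keq = [G]³·[B]²·[D₂]² / [MZ₂] = 6.7×10⁻⁴.
(2.8)³·([B])²·(3.0)² / (0.0097) = 6.7×10⁻⁴
[B]² = 3.29×10⁻⁸ ⇒ [B] = 1.8×10⁻⁴ M

[B] = 1.8×10⁻⁴ M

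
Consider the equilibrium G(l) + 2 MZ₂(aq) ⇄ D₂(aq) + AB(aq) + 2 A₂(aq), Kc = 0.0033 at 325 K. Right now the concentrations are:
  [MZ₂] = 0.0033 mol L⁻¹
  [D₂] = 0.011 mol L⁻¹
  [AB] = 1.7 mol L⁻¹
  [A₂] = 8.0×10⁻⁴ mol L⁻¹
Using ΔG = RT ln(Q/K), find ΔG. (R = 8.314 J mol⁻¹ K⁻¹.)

ΔG = -2.97 kJ/mol

(G is a pure liquid — omitted from Qc.)
Qc = [D₂]·[AB]·[A₂]² / [MZ₂]² = (0.011)·(1.7)·(8.0×10⁻⁴)² / (0.0033)² = 0.00110
ΔG = RT ln(Qc/Kc) = (8.314 J mol⁻¹ K⁻¹)(325 K) × ln(0.00110/0.0033)
   = (2.702 kJ/mol)(-1.099) = -2.97 kJ/mol
ΔG < 0, so the forward reaction is spontaneous (proceeds forward).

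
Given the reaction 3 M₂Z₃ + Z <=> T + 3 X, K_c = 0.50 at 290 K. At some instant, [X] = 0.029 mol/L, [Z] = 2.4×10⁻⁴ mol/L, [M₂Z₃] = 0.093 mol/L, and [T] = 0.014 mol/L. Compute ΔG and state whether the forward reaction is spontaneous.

ΔG = 3.05 kJ/mol; the forward reaction is non-spontaneous

Q_c = [T]·[X]³ / ([M₂Z₃]³·[Z]) = (0.014)·(0.029)³ / ((0.093)³·(2.4×10⁻⁴)) = 1.77
ΔG = RT ln(Q_c/K_c) = (8.314 J mol⁻¹ K⁻¹)(290 K) × ln(1.77/0.50)
   = (2.411 kJ/mol)(1.264) = 3.05 kJ/mol
ΔG > 0, so the forward reaction is non-spontaneous (proceeds in reverse).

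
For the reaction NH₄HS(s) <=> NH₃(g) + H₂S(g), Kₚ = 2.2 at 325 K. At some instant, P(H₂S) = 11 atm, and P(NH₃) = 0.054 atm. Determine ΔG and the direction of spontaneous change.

ΔG = -3.54 kJ/mol; the forward reaction is spontaneous

(NH₄HS is a pure solid — omitted from Qₚ.)
Qₚ = P(NH₃)·P(H₂S) = (0.054)·(11) = 0.594
ΔG = RT ln(Qₚ/Kₚ) = (8.314 J mol⁻¹ K⁻¹)(325 K) × ln(0.594/2.2)
   = (2.702 kJ/mol)(-1.309) = -3.54 kJ/mol
ΔG < 0, so the forward reaction is spontaneous (proceeds forward).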